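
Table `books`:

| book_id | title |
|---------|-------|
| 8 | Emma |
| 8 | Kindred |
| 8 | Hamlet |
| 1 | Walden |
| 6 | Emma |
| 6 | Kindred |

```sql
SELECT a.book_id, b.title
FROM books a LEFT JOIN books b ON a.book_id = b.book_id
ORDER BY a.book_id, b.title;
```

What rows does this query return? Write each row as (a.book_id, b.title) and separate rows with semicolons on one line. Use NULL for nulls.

(1, Walden); (6, Emma); (6, Emma); (6, Kindred); (6, Kindred); (8, Emma); (8, Emma); (8, Emma); (8, Hamlet); (8, Hamlet); (8, Hamlet); (8, Kindred); (8, Kindred); (8, Kindred)

LEFT JOIN keeps every row from `books a`; unmatched rows get NULL for `books b`'s columns.
Matching on a.book_id = b.book_id.
Matched pairs: 14; unmatched a rows kept: 0.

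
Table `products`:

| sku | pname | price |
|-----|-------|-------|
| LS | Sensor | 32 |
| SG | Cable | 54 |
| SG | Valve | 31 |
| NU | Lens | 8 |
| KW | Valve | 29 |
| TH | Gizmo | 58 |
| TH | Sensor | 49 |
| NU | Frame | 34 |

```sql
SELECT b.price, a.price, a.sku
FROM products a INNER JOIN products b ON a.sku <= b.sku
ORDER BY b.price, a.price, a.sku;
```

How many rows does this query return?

INNER JOIN keeps only pairs where the ON condition holds.
Matching on a.sku <= b.sku.
- a (sku=LS) pairs with 7 row(s) of b.
- a (sku=SG) pairs with 4 row(s) of b.
- a (sku=SG) pairs with 4 row(s) of b.
- a (sku=NU) pairs with 6 row(s) of b.
- a (sku=KW) pairs with 8 row(s) of b.
- a (sku=TH) pairs with 2 row(s) of b.
- a (sku=TH) pairs with 2 row(s) of b.
- a (sku=NU) pairs with 6 row(s) of b.
Total: 39 rows.

39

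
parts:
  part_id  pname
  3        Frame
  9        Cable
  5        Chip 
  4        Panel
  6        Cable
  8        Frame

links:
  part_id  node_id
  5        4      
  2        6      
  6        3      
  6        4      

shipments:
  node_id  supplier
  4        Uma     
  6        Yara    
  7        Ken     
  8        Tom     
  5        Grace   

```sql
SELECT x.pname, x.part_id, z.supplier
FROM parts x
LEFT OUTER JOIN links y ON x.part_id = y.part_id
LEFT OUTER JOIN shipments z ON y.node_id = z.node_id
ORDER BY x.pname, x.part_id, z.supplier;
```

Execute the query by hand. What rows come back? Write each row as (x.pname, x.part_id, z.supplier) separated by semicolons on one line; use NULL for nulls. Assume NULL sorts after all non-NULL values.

(Cable, 6, Uma); (Cable, 6, NULL); (Cable, 9, NULL); (Chip, 5, Uma); (Frame, 3, NULL); (Frame, 8, NULL); (Panel, 4, NULL)

Joins associate left-to-right: parts LEFT JOIN links on part_id gives 7 intermediate row(s).
Then LEFT JOIN `shipments z` on node_id: each of those 7 rows is kept; rows whose y.node_id has no match in z get NULL for z's columns.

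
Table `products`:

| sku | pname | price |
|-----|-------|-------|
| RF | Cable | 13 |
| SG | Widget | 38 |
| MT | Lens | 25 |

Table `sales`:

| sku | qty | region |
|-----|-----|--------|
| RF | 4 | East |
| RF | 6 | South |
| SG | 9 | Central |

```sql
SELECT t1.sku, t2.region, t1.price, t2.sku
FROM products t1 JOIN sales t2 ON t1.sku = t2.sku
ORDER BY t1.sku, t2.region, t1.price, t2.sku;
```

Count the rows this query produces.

3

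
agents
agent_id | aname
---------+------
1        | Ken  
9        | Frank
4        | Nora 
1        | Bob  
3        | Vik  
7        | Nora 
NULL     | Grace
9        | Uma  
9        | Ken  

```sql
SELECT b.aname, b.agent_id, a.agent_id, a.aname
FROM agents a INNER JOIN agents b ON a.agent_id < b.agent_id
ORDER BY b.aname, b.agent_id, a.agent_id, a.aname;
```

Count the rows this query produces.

INNER JOIN keeps only pairs where the ON condition holds.
Matching on a.agent_id < b.agent_id. A NULL in a compared column never satisfies the condition.
- agent_id=1: 6 matching b row(s), so 6 row(s) emitted.
- agent_id=9: no matching b row, dropped.
- agent_id=4: 4 matching b row(s), so 4 row(s) emitted.
- agent_id=1: 6 matching b row(s), so 6 row(s) emitted.
- agent_id=3: 5 matching b row(s), so 5 row(s) emitted.
- agent_id=7: 3 matching b row(s), so 3 row(s) emitted.
- agent_id=NULL: no matching b row, dropped.
- agent_id=9: no matching b row, dropped.
- agent_id=9: no matching b row, dropped.
Total: 24 rows.

24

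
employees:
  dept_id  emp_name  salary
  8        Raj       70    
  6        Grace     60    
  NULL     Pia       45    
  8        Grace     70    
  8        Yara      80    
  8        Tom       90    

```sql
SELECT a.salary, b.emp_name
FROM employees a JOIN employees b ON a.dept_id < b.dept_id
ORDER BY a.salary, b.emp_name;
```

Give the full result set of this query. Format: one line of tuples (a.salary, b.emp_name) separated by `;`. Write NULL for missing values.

(60, Grace); (60, Raj); (60, Tom); (60, Yara)

INNER JOIN keeps only pairs where the ON condition holds.
Matching on a.dept_id < b.dept_id. A NULL in a compared column never satisfies the condition.
Matched pairs: 4.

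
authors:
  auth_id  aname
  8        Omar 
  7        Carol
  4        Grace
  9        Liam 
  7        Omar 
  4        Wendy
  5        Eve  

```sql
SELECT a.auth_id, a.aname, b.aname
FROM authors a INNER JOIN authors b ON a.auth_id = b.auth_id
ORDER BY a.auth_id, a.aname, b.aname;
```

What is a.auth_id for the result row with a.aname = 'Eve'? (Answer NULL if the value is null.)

5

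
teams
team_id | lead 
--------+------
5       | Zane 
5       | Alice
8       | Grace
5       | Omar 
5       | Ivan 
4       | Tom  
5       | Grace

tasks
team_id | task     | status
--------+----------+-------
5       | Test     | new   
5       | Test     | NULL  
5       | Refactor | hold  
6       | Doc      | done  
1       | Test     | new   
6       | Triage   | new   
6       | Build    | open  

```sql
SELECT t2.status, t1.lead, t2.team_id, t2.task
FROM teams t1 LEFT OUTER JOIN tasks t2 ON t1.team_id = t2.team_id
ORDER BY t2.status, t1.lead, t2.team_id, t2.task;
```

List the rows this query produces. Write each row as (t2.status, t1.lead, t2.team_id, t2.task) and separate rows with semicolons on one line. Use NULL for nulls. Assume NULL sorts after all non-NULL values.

(hold, Alice, 5, Refactor); (hold, Grace, 5, Refactor); (hold, Ivan, 5, Refactor); (hold, Omar, 5, Refactor); (hold, Zane, 5, Refactor); (new, Alice, 5, Test); (new, Grace, 5, Test); (new, Ivan, 5, Test); (new, Omar, 5, Test); (new, Zane, 5, Test); (NULL, Alice, 5, Test); (NULL, Grace, 5, Test); (NULL, Grace, NULL, NULL); (NULL, Ivan, 5, Test); (NULL, Omar, 5, Test); (NULL, Tom, NULL, NULL); (NULL, Zane, 5, Test)

LEFT JOIN keeps every row from `teams`; unmatched rows get NULL for `tasks`'s columns.
Matching on t1.team_id = t2.team_id.
- t1 row (team_id=5): matches 3 t2 row(s) → 3 output row(s).
- t1 row (team_id=5): matches 3 t2 row(s) → 3 output row(s).
- t1 row (team_id=8): no match → kept, t2 columns NULL.
- t1 row (team_id=5): matches 3 t2 row(s) → 3 output row(s).
- t1 row (team_id=5): matches 3 t2 row(s) → 3 output row(s).
- t1 row (team_id=4): no match → kept, t2 columns NULL.
- t1 row (team_id=5): matches 3 t2 row(s) → 3 output row(s).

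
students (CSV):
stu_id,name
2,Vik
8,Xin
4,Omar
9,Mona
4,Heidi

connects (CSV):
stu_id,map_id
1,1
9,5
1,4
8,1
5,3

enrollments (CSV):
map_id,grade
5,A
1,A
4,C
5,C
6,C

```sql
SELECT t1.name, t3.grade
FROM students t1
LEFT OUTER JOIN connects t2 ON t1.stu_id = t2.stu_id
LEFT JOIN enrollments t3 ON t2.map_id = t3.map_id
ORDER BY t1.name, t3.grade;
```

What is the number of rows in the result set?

6

Step 1 — t1 LEFT JOIN t2 on stu_id → 5 row(s).
Then LEFT JOIN `enrollments t3` on map_id: each of those 5 rows is kept; rows whose t2.map_id has no match in t3 get NULL for t3's columns.
Result: 6 row(s).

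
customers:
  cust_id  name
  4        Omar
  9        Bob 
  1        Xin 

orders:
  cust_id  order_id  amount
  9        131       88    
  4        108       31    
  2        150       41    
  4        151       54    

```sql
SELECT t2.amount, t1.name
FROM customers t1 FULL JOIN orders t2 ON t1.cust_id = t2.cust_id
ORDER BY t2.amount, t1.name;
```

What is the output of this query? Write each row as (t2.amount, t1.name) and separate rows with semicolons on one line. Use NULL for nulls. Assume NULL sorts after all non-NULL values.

(31, Omar); (41, NULL); (54, Omar); (88, Bob); (NULL, Xin)

FULL OUTER JOIN keeps every row from both sides; unmatched rows get NULL for the other side's columns.
Matching on t1.cust_id = t2.cust_id.
Matched pairs: 3; unmatched t1 rows kept: 1; unmatched t2 rows kept: 1.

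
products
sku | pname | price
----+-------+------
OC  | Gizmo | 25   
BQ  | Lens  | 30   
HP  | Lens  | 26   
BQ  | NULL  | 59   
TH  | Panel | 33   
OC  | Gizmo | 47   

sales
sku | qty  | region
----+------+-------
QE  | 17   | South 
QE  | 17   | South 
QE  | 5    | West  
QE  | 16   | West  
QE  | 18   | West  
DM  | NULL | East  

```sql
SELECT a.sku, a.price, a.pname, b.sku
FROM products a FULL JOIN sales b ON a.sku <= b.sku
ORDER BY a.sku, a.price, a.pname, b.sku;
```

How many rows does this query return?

28

FULL OUTER JOIN keeps every row from both sides; unmatched rows get NULL for the other side's columns.
Matching on a.sku <= b.sku.
- sku=OC: 5 matching b row(s), so 5 row(s) emitted.
- sku=BQ: 6 matching b row(s), so 6 row(s) emitted.
- sku=HP: 5 matching b row(s), so 5 row(s) emitted.
- sku=BQ: 6 matching b row(s), so 6 row(s) emitted.
- sku=TH: no b row matches, row kept with b columns NULL.
- sku=OC: 5 matching b row(s), so 5 row(s) emitted.
Total: 27 matched + 1 padded = 28 rows.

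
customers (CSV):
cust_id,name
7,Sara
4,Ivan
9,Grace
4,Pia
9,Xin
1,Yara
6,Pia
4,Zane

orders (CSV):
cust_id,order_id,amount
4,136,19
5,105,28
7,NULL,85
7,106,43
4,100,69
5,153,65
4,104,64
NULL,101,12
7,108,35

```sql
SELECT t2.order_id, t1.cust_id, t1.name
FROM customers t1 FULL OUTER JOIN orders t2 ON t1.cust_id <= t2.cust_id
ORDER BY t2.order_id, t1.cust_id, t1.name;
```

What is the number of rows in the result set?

FULL OUTER JOIN keeps every row from both sides; unmatched rows get NULL for the other side's columns.
Matching on t1.cust_id <= t2.cust_id. A NULL in a compared column never satisfies the condition.
- t1 row (cust_id=7): matches 3 t2 row(s) → 3 output row(s).
- t1 row (cust_id=4): matches 8 t2 row(s) → 8 output row(s).
- t1 row (cust_id=9): no match → kept, t2 columns NULL.
- t1 row (cust_id=4): matches 8 t2 row(s) → 8 output row(s).
- t1 row (cust_id=9): no match → kept, t2 columns NULL.
- t1 row (cust_id=1): matches 8 t2 row(s) → 8 output row(s).
- t1 row (cust_id=6): matches 3 t2 row(s) → 3 output row(s).
- t1 row (cust_id=4): matches 8 t2 row(s) → 8 output row(s).
- 1 row(s) from t2 found no t1 partner → padded with NULL.
Total: 38 matched + 3 padded = 41 rows.

41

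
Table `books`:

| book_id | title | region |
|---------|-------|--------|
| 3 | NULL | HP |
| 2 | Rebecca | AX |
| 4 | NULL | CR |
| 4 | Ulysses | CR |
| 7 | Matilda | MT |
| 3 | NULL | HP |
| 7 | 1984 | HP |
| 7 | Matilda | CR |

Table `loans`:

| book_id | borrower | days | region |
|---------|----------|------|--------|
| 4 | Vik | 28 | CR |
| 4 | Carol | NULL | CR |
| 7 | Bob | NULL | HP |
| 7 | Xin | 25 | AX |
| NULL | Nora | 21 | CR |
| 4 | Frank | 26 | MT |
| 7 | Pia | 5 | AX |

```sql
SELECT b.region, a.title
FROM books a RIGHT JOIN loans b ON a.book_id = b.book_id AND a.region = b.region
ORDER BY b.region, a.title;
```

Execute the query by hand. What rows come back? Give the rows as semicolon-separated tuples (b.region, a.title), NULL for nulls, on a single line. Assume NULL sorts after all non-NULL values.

(AX, NULL); (AX, NULL); (CR, Ulysses); (CR, Ulysses); (CR, NULL); (CR, NULL); (CR, NULL); (HP, 1984); (MT, NULL)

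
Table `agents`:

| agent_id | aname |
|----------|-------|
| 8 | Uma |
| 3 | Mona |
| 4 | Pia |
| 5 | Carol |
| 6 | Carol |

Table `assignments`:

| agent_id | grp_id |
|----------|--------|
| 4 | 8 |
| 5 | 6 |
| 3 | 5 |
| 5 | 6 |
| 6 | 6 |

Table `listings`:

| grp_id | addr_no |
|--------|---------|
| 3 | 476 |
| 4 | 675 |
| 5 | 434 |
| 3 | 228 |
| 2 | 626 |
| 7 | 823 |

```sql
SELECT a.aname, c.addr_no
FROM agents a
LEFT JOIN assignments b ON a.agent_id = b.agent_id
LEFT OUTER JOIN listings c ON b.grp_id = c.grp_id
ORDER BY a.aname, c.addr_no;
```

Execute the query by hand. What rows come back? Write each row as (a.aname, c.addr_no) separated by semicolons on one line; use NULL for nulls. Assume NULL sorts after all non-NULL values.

(Carol, NULL); (Carol, NULL); (Carol, NULL); (Mona, 434); (Pia, NULL); (Uma, NULL)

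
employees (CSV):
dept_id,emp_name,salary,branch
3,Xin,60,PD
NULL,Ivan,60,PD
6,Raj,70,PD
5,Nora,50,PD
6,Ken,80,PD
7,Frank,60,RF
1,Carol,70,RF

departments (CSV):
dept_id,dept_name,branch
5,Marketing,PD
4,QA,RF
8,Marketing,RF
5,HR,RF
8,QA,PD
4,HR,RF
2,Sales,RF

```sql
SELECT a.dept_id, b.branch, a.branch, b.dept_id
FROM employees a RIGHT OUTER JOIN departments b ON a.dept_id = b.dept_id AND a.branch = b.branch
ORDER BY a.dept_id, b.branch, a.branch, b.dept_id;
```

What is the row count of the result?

7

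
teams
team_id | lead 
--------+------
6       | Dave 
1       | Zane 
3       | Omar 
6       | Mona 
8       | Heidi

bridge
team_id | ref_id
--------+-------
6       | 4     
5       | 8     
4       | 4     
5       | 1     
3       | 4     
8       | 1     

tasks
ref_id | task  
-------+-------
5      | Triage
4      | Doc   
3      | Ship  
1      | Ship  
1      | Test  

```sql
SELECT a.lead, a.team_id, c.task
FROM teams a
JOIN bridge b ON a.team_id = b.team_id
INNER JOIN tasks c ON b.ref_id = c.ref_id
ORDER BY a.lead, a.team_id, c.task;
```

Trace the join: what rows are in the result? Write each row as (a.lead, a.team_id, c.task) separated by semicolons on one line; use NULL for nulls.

(Dave, 6, Doc); (Heidi, 8, Ship); (Heidi, 8, Test); (Mona, 6, Doc); (Omar, 3, Doc)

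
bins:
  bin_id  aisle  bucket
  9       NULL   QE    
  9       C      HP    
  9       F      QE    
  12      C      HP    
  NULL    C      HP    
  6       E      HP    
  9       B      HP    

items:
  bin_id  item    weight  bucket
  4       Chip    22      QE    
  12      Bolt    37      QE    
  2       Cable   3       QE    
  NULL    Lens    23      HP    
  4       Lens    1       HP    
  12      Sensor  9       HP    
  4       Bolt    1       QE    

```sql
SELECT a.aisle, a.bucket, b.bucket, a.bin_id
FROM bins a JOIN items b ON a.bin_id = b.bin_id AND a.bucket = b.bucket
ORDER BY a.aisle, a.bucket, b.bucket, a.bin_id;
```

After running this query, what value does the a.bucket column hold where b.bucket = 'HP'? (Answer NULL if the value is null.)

HP

INNER JOIN keeps only pairs where the ON condition holds.
Matching on a.bin_id = b.bin_id AND a.bucket = b.bucket. A NULL in a compared column never satisfies the condition.
- a row (bin_id=9, bucket=QE): no match → dropped.
- a row (bin_id=9, bucket=HP): no match → dropped.
- a row (bin_id=9, bucket=QE): no match → dropped.
- a row (bin_id=12, bucket=HP): matches 1 b row(s) → 1 output row(s).
- a row (bin_id=NULL, bucket=HP): no match → dropped.
- a row (bin_id=6, bucket=HP): no match → dropped.
- a row (bin_id=9, bucket=HP): no match → dropped.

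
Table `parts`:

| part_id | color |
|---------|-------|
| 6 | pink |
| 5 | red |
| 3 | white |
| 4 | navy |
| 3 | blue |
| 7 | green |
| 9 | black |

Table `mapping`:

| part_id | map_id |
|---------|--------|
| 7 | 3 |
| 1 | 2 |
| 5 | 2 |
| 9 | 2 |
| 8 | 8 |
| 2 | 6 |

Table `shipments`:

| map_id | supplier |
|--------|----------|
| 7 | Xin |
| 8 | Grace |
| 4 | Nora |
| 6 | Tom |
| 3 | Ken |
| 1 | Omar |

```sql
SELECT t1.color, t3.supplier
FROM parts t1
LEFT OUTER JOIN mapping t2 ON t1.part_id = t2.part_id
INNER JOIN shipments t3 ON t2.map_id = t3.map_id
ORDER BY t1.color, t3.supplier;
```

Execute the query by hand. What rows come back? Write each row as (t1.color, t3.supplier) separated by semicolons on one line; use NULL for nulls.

(green, Ken)

Evaluate left to right. First `parts t1 LEFT JOIN mapping t2` on part_id: 7 row(s).
Then INNER JOIN `shipments t3` on map_id: keep only rows whose t2.map_id appears in t3.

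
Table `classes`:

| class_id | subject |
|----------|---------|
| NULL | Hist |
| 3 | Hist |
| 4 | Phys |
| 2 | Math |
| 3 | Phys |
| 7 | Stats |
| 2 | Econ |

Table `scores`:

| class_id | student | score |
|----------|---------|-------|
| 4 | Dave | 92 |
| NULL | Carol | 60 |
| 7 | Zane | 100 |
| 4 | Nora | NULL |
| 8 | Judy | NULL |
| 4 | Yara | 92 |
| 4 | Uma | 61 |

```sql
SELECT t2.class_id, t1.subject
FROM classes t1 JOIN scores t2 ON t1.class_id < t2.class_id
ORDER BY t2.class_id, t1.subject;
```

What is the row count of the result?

27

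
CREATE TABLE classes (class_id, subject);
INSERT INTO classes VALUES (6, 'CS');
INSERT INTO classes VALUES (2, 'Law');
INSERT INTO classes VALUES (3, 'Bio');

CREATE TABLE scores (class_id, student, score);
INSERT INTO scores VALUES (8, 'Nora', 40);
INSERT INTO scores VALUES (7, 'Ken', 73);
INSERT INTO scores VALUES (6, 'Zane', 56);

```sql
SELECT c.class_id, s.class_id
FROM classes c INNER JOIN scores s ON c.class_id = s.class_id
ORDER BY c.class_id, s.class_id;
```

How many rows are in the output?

INNER JOIN keeps only pairs where the ON condition holds.
Matching on c.class_id = s.class_id.
Matched pairs: 1.
Total: 1 rows.

1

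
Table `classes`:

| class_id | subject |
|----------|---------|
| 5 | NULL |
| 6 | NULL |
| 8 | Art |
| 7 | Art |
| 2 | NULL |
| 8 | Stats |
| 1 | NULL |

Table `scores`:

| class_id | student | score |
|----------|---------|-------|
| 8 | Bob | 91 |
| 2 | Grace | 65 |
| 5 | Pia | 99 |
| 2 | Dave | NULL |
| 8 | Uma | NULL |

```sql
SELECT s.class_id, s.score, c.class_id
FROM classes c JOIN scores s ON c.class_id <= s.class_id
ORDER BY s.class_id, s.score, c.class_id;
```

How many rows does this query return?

21

INNER JOIN keeps only pairs where the ON condition holds.
Matching on c.class_id <= s.class_id.
- c[0] class_id=5 → 3 match(es) in s → 3 row(s).
- c[1] class_id=6 → 2 match(es) in s → 2 row(s).
- c[2] class_id=8 → 2 match(es) in s → 2 row(s).
- c[3] class_id=7 → 2 match(es) in s → 2 row(s).
- c[4] class_id=2 → 5 match(es) in s → 5 row(s).
- c[5] class_id=8 → 2 match(es) in s → 2 row(s).
- c[6] class_id=1 → 5 match(es) in s → 5 row(s).
Total: 21 rows.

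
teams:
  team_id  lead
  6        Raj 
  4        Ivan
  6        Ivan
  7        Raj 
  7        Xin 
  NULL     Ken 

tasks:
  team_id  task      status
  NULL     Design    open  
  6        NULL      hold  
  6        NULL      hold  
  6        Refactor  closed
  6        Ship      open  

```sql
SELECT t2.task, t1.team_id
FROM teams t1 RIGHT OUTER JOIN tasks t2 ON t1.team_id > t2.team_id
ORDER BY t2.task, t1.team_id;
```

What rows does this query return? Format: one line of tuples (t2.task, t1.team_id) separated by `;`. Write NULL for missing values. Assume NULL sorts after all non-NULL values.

(Design, NULL); (Refactor, 7); (Refactor, 7); (Ship, 7); (Ship, 7); (NULL, 7); (NULL, 7); (NULL, 7); (NULL, 7)

RIGHT JOIN keeps every row from `tasks`; unmatched rows get NULL for `teams`'s columns.
Matching on t1.team_id > t2.team_id. A NULL in a compared column never satisfies the condition.
- team_id=6: no matching t2 row.
- team_id=4: no matching t2 row.
- team_id=6: no matching t2 row.
- team_id=7: 4 matching t2 row(s), so 4 row(s) emitted.
- team_id=7: 4 matching t2 row(s), so 4 row(s) emitted.
- team_id=NULL: no matching t2 row.
- 1 t2 row(s) had no t1 match → kept, t1 columns NULL.
After projecting and ordering:
t2.task | t1.team_id
Design | NULL
Refactor | 7
Refactor | 7
Ship | 7
Ship | 7
NULL | 7
NULL | 7
NULL | 7
NULL | 7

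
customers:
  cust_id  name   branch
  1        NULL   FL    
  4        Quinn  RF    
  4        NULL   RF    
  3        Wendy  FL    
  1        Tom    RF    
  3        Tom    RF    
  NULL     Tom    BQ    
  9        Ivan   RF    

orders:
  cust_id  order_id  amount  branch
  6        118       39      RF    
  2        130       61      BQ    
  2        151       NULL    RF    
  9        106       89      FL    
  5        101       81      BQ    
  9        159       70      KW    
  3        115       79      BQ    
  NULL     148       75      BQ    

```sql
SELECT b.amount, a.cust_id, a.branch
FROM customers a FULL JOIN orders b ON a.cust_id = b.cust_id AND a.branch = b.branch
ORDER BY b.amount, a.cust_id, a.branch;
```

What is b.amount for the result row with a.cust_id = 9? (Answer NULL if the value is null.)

NULL

FULL OUTER JOIN keeps every row from both sides; unmatched rows get NULL for the other side's columns.
Matching on a.cust_id = b.cust_id AND a.branch = b.branch. A NULL in a compared column never satisfies the condition.
Matched pairs: 0; unmatched a rows kept: 8; unmatched b rows kept: 8.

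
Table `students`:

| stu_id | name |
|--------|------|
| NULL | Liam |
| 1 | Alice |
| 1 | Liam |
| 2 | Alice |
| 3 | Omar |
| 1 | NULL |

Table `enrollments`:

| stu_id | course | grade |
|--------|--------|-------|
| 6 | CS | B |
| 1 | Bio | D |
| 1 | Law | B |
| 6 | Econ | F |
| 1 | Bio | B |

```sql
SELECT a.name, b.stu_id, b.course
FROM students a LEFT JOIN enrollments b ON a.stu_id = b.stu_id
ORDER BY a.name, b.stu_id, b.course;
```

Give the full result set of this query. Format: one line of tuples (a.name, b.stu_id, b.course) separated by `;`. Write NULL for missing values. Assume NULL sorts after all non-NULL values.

(Alice, 1, Bio); (Alice, 1, Bio); (Alice, 1, Law); (Alice, NULL, NULL); (Liam, 1, Bio); (Liam, 1, Bio); (Liam, 1, Law); (Liam, NULL, NULL); (Omar, NULL, NULL); (NULL, 1, Bio); (NULL, 1, Bio); (NULL, 1, Law)

LEFT JOIN keeps every row from `students`; unmatched rows get NULL for `enrollments`'s columns.
Matching on a.stu_id = b.stu_id. A NULL in a compared column never satisfies the condition.
Matched pairs: 9; unmatched a rows kept: 3.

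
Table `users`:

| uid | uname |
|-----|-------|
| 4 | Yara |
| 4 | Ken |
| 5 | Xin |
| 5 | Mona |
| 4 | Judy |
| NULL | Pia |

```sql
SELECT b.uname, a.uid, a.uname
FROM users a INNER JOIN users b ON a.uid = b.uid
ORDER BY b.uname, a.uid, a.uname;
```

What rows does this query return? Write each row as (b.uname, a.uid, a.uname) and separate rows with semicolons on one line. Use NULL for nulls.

(Judy, 4, Judy); (Judy, 4, Ken); (Judy, 4, Yara); (Ken, 4, Judy); (Ken, 4, Ken); (Ken, 4, Yara); (Mona, 5, Mona); (Mona, 5, Xin); (Xin, 5, Mona); (Xin, 5, Xin); (Yara, 4, Judy); (Yara, 4, Ken); (Yara, 4, Yara)

INNER JOIN keeps only pairs where the ON condition holds.
Matching on a.uid = b.uid. A NULL in a compared column never satisfies the condition.
Matched pairs: 13.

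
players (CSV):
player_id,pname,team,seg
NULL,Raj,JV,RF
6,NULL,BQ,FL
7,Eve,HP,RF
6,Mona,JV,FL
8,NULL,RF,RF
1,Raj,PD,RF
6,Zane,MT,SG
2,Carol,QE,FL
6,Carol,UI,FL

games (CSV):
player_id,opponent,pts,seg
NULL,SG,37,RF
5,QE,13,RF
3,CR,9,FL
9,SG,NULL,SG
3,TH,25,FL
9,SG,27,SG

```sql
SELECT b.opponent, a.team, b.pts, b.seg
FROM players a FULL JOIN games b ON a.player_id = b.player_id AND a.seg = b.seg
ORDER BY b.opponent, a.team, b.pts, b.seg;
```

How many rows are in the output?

15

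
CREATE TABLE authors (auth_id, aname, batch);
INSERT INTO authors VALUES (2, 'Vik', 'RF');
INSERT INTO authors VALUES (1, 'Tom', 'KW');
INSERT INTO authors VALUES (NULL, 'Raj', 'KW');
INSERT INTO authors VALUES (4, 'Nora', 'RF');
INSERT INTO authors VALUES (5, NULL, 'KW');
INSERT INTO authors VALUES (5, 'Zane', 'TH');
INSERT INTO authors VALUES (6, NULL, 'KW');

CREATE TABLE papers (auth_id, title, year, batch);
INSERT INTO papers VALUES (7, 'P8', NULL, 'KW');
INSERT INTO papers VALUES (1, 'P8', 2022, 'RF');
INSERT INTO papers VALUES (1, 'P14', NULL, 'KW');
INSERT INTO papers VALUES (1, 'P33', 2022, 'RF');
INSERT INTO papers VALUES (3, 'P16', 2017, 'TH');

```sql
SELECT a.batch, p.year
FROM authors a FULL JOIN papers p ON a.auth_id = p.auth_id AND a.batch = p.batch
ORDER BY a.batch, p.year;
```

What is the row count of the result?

11

FULL OUTER JOIN keeps every row from both sides; unmatched rows get NULL for the other side's columns.
Matching on a.auth_id = p.auth_id AND a.batch = p.batch. A NULL in a compared column never satisfies the condition.
- a[0] auth_id=2, batch=RF → no match; kept with NULLs on the p side.
- a[1] auth_id=1, batch=KW → 1 match(es) in p → 1 row(s).
- a[2] auth_id=NULL, batch=KW → no match; kept with NULLs on the p side.
- a[3] auth_id=4, batch=RF → no match; kept with NULLs on the p side.
- a[4] auth_id=5, batch=KW → no match; kept with NULLs on the p side.
- a[5] auth_id=5, batch=TH → no match; kept with NULLs on the p side.
- a[6] auth_id=6, batch=KW → no match; kept with NULLs on the p side.
- 4 p row(s) had no a match → kept, a columns NULL.
Total: 1 matched + 10 padded = 11 rows.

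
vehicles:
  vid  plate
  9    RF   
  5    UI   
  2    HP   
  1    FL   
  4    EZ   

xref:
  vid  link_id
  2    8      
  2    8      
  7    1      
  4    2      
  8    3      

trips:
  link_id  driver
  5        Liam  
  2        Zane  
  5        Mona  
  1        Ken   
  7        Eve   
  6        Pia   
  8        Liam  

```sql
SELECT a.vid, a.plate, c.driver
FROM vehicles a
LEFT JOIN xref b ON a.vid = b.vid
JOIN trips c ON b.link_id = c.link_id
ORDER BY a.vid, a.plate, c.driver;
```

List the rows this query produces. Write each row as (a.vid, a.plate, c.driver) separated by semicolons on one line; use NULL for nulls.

Joins associate left-to-right: vehicles LEFT JOIN xref on vid gives 6 intermediate row(s).
Then INNER JOIN `trips c` on link_id: keep only rows whose b.link_id appears in c.

(2, HP, Liam); (2, HP, Liam); (4, EZ, Zane)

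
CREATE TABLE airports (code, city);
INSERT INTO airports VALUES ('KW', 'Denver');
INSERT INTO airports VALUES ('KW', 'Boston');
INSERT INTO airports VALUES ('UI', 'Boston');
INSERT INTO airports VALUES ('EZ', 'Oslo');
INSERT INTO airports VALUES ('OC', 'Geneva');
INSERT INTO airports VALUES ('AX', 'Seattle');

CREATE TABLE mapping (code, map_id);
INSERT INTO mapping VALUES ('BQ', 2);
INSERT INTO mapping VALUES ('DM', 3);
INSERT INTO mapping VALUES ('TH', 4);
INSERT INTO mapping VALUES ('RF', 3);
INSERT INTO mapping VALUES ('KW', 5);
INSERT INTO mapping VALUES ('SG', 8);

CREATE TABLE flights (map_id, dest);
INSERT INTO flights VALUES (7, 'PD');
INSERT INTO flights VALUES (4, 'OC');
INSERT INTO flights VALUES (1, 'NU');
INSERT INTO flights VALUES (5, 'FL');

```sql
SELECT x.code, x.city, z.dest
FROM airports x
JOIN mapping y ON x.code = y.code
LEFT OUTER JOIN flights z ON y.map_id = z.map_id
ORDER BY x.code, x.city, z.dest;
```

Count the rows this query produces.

Step 1 — x INNER JOIN y on code → 2 row(s).
Then LEFT JOIN `flights z` on map_id: each of those 2 rows is kept; rows whose y.map_id has no match in z get NULL for z's columns.
Result: 2 row(s).

2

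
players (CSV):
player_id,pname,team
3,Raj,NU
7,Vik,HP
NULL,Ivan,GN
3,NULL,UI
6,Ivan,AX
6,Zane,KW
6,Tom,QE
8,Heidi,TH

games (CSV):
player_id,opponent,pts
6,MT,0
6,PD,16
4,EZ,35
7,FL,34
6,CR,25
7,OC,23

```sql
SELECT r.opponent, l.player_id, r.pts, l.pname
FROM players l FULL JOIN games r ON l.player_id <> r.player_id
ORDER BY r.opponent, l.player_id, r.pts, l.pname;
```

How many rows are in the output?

32

FULL OUTER JOIN keeps every row from both sides; unmatched rows get NULL for the other side's columns.
Matching on l.player_id <> r.player_id. A NULL in a compared column never satisfies the condition.
- player_id=3: 6 matching r row(s), so 6 row(s) emitted.
- player_id=7: 4 matching r row(s), so 4 row(s) emitted.
- player_id=NULL: no r row matches, row kept with r columns NULL.
- player_id=3: 6 matching r row(s), so 6 row(s) emitted.
- player_id=6: 3 matching r row(s), so 3 row(s) emitted.
- player_id=6: 3 matching r row(s), so 3 row(s) emitted.
- player_id=6: 3 matching r row(s), so 3 row(s) emitted.
- player_id=8: 6 matching r row(s), so 6 row(s) emitted.
Total: 31 matched + 1 padded = 32 rows.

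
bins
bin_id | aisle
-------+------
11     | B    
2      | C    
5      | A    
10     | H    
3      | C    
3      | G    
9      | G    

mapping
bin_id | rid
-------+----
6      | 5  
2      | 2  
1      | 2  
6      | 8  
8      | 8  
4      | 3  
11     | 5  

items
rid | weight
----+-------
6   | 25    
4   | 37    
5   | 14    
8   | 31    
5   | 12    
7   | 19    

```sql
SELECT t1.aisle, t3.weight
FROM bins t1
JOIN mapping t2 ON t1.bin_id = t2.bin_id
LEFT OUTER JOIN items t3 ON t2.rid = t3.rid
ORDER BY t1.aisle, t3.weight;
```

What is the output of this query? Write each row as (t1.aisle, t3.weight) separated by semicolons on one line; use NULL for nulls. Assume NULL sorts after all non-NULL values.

(B, 12); (B, 14); (C, NULL)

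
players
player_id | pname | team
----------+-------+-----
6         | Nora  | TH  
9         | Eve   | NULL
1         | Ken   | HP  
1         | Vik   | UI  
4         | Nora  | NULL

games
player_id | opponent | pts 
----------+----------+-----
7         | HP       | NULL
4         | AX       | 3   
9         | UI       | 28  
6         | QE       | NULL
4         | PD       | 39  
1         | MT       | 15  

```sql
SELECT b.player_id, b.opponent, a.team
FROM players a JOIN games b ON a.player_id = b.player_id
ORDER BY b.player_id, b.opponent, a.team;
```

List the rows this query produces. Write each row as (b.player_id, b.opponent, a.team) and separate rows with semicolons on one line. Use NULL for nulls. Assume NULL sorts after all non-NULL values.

(1, MT, HP); (1, MT, UI); (4, AX, NULL); (4, PD, NULL); (6, QE, TH); (9, UI, NULL)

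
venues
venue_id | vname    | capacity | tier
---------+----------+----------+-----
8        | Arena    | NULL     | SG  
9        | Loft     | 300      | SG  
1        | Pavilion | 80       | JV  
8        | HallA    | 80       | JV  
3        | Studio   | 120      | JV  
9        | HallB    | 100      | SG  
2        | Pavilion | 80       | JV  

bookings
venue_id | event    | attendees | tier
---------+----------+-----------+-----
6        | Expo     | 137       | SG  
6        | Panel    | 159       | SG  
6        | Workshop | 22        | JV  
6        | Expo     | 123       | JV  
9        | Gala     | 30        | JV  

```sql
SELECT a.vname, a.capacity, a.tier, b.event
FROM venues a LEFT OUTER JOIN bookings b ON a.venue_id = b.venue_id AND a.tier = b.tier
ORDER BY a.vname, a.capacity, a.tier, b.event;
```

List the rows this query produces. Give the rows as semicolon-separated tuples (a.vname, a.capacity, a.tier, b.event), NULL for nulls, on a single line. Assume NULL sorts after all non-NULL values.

LEFT JOIN keeps every row from `venues`; unmatched rows get NULL for `bookings`'s columns.
Matching on a.venue_id = b.venue_id AND a.tier = b.tier.
- venue_id=8, tier=SG: no b row matches, row kept with b columns NULL.
- venue_id=9, tier=SG: no b row matches, row kept with b columns NULL.
- venue_id=1, tier=JV: no b row matches, row kept with b columns NULL.
- venue_id=8, tier=JV: no b row matches, row kept with b columns NULL.
- venue_id=3, tier=JV: no b row matches, row kept with b columns NULL.
- venue_id=9, tier=SG: no b row matches, row kept with b columns NULL.
- venue_id=2, tier=JV: no b row matches, row kept with b columns NULL.
After projecting and ordering:
a.vname | a.capacity | a.tier | b.event
Arena | NULL | SG | NULL
HallA | 80 | JV | NULL
HallB | 100 | SG | NULL
Loft | 300 | SG | NULL
Pavilion | 80 | JV | NULL
Pavilion | 80 | JV | NULL
Studio | 120 | JV | NULL

(Arena, NULL, SG, NULL); (HallA, 80, JV, NULL); (HallB, 100, SG, NULL); (Loft, 300, SG, NULL); (Pavilion, 80, JV, NULL); (Pavilion, 80, JV, NULL); (Studio, 120, JV, NULL)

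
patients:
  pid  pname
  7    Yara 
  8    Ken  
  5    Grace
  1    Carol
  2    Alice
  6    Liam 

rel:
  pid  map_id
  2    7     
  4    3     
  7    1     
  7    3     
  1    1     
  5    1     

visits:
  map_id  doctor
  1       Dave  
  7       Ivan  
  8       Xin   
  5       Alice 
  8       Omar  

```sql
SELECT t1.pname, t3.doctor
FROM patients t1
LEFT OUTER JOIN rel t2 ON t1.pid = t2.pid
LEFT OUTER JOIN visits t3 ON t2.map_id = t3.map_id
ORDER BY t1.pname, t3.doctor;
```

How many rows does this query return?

7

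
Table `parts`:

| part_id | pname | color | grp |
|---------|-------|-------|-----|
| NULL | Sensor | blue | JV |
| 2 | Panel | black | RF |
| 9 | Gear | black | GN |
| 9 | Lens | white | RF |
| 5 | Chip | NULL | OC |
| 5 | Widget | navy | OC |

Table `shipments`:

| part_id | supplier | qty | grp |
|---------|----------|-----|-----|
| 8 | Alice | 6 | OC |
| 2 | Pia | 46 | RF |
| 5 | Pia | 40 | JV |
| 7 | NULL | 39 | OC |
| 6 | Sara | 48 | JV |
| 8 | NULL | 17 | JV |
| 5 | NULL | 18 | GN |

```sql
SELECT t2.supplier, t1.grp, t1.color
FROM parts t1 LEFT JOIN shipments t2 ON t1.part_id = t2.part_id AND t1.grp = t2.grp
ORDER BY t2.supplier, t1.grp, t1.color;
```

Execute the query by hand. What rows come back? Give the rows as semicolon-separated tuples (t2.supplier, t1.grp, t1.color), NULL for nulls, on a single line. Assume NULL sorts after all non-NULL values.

LEFT JOIN keeps every row from `parts`; unmatched rows get NULL for `shipments`'s columns.
Matching on t1.part_id = t2.part_id AND t1.grp = t2.grp. A NULL in a compared column never satisfies the condition.
Matched pairs: 1; unmatched t1 rows kept: 5.

(Pia, RF, black); (NULL, GN, black); (NULL, JV, blue); (NULL, OC, navy); (NULL, OC, NULL); (NULL, RF, white)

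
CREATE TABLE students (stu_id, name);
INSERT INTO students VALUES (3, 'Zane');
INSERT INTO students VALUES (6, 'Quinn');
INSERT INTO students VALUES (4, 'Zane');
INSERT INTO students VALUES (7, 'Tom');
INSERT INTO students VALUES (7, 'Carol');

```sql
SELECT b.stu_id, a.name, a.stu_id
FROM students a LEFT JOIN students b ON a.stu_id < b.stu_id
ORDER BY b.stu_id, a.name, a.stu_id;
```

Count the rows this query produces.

11

LEFT JOIN keeps every row from `students a`; unmatched rows get NULL for `students b`'s columns.
Matching on a.stu_id < b.stu_id.
Matched pairs: 9; unmatched a rows kept: 2.
Total: 9 matched + 2 padded = 11 rows.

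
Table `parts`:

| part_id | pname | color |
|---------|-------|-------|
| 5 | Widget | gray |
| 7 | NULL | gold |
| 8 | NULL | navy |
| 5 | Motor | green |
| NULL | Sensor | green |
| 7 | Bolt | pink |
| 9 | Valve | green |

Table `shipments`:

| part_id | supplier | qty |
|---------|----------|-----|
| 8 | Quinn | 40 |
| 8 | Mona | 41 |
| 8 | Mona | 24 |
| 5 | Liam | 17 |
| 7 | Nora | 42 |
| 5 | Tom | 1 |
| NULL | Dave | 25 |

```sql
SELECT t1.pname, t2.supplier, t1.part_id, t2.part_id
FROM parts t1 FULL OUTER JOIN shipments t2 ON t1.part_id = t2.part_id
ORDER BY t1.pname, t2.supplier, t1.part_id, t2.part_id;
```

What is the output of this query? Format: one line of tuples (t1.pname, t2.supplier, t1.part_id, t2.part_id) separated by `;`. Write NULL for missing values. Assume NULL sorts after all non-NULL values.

(Bolt, Nora, 7, 7); (Motor, Liam, 5, 5); (Motor, Tom, 5, 5); (Sensor, NULL, NULL, NULL); (Valve, NULL, 9, NULL); (Widget, Liam, 5, 5); (Widget, Tom, 5, 5); (NULL, Dave, NULL, NULL); (NULL, Mona, 8, 8); (NULL, Mona, 8, 8); (NULL, Nora, 7, 7); (NULL, Quinn, 8, 8)

FULL OUTER JOIN keeps every row from both sides; unmatched rows get NULL for the other side's columns.
Matching on t1.part_id = t2.part_id. A NULL in a compared column never satisfies the condition.
- part_id=5: 2 matching t2 row(s), so 2 row(s) emitted.
- part_id=7: 1 matching t2 row(s), so 1 row(s) emitted.
- part_id=8: 3 matching t2 row(s), so 3 row(s) emitted.
- part_id=5: 2 matching t2 row(s), so 2 row(s) emitted.
- part_id=NULL: no t2 row matches, row kept with t2 columns NULL.
- part_id=7: 1 matching t2 row(s), so 1 row(s) emitted.
- part_id=9: no t2 row matches, row kept with t2 columns NULL.
- 1 t2 row(s) had no t1 match → kept, t1 columns NULL.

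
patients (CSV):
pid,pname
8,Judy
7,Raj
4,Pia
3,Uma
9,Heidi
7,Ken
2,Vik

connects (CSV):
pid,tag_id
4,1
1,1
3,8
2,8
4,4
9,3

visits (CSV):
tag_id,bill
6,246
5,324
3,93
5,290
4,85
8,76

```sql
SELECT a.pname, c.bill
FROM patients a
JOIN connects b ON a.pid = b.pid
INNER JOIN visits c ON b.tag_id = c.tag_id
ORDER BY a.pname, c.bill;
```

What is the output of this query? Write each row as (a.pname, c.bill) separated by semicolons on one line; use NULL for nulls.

Step 1 — a INNER JOIN b on pid → 5 row(s).
Then INNER JOIN `visits c` on tag_id: keep only rows whose b.tag_id appears in c.

(Heidi, 93); (Pia, 85); (Uma, 76); (Vik, 76)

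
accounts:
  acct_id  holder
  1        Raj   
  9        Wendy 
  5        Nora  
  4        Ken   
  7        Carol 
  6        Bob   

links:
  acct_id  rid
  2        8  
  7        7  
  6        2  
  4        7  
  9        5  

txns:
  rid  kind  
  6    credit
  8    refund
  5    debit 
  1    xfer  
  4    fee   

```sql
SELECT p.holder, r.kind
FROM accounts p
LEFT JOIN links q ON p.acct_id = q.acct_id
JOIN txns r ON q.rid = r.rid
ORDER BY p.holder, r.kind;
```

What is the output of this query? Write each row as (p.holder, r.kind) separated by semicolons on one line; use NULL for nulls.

(Wendy, debit)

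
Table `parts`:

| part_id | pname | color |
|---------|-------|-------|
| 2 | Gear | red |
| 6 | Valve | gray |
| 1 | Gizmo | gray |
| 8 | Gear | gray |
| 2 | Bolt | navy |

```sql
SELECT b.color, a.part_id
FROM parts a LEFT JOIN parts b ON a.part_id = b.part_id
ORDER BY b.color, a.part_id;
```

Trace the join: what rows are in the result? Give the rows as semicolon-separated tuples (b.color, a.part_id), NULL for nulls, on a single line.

LEFT JOIN keeps every row from `parts a`; unmatched rows get NULL for `parts b`'s columns.
Matching on a.part_id = b.part_id.
Matched pairs: 7; unmatched a rows kept: 0.

(gray, 1); (gray, 6); (gray, 8); (navy, 2); (navy, 2); (red, 2); (red, 2)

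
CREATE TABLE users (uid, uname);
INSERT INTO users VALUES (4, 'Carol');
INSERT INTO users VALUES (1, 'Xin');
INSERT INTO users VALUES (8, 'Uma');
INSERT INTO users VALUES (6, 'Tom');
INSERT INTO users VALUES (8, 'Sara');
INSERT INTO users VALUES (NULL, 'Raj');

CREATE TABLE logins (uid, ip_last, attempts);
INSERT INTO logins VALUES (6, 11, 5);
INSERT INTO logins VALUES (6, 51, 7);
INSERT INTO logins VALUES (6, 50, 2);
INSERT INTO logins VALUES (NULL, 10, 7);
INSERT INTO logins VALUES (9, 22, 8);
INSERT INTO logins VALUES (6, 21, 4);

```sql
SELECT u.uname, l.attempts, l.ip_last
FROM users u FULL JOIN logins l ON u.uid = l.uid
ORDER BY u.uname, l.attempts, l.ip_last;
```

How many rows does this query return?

FULL OUTER JOIN keeps every row from both sides; unmatched rows get NULL for the other side's columns.
Matching on u.uid = l.uid. A NULL in a compared column never satisfies the condition.
- u[0] uid=4 → no match; kept with NULLs on the l side.
- u[1] uid=1 → no match; kept with NULLs on the l side.
- u[2] uid=8 → no match; kept with NULLs on the l side.
- u[3] uid=6 → 4 match(es) in l → 4 row(s).
- u[4] uid=8 → no match; kept with NULLs on the l side.
- u[5] uid=NULL → no match; kept with NULLs on the l side.
- plus 2 unmatched l row(s), each kept with NULL u columns.
Total: 4 matched + 7 padded = 11 rows.

11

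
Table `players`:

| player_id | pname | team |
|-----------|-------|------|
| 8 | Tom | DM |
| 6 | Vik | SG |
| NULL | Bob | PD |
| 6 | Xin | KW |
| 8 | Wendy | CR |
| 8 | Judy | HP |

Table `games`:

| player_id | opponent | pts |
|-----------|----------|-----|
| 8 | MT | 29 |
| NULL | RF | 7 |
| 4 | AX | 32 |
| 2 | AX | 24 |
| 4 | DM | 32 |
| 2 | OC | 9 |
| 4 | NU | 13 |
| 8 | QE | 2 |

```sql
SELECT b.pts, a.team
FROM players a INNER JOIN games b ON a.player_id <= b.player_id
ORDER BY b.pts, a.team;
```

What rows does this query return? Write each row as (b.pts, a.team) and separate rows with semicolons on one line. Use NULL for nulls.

(2, CR); (2, DM); (2, HP); (2, KW); (2, SG); (29, CR); (29, DM); (29, HP); (29, KW); (29, SG)

INNER JOIN keeps only pairs where the ON condition holds.
Matching on a.player_id <= b.player_id. A NULL in a compared column never satisfies the condition.
Matched pairs: 10.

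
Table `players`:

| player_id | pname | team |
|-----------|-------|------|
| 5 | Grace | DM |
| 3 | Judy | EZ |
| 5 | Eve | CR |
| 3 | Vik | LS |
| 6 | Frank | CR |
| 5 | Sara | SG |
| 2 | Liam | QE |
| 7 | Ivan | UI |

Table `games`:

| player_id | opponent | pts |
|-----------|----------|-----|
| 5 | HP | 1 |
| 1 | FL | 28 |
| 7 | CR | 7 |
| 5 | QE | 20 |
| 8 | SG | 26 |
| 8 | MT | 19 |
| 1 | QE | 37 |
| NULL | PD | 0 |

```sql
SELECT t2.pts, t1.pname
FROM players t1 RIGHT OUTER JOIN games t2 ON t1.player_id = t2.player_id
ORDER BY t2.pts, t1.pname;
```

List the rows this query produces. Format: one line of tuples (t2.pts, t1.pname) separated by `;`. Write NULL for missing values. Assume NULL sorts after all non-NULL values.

RIGHT JOIN keeps every row from `games`; unmatched rows get NULL for `players`'s columns.
Matching on t1.player_id = t2.player_id. A NULL in a compared column never satisfies the condition.
- player_id=5: 2 matching t2 row(s), so 2 row(s) emitted.
- player_id=3: no matching t2 row.
- player_id=5: 2 matching t2 row(s), so 2 row(s) emitted.
- player_id=3: no matching t2 row.
- player_id=6: no matching t2 row.
- player_id=5: 2 matching t2 row(s), so 2 row(s) emitted.
- player_id=2: no matching t2 row.
- player_id=7: 1 matching t2 row(s), so 1 row(s) emitted.
- 5 t2 row(s) had no t1 match → kept, t1 columns NULL.

(0, NULL); (1, Eve); (1, Grace); (1, Sara); (7, Ivan); (19, NULL); (20, Eve); (20, Grace); (20, Sara); (26, NULL); (28, NULL); (37, NULL)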